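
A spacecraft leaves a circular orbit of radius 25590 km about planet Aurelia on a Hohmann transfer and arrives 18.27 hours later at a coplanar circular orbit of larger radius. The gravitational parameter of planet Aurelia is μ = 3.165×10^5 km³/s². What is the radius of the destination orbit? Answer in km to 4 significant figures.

Transfer time t = 18.27 hours = 65772 s, and t = π√(a_t³/μ).
So a_t = (μ t²/π²)^(1/3) = (3.165×10^5 × (65772)² / π²)^(1/3) = 51767 km.
Since a_t = (r₁ + r₂)/2, r₂ = 2a_t − r₁ = 2×51767 − 25590 = 77944 km.

r₂ = 77940 km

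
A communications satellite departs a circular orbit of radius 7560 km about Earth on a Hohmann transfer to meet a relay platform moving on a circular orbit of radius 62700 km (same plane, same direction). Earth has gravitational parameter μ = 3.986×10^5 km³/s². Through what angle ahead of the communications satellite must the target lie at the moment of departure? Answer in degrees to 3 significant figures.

Semi-major axis of the transfer orbit: a_t = (7560 + 62700)/2 = 35130 km.
Transfer time t = π√(a_t³/μ) = 32764 s.
The target's mean motion on its circular orbit is ω₂ = √(μ/r₂³) = 4.0213×10^-5 rad/s.
Angle swept by the target during transfer: ω₂·t = 1.3175 rad = 75.49°.
Arrival is 180° from departure on the ellipse, so φ = 180° − 75.49° = 105°.

φ = 105°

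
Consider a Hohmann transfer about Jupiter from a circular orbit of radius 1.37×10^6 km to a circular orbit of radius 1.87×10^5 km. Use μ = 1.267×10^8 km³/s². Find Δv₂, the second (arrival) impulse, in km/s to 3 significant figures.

Δv₂ = 8.50 km/s

Semi-major axis of the transfer orbit: a_t = (1.370×10^6 + 1.870×10^5)/2 = 7.785×10^5 km.
On the circular orbit at r = 1.870×10^5 km, v_c = √(μ/r) = 26.0296 km/s.
Transfer-orbit speed at the same r (vis-viva, a = a_t): v_t = √[μ(2/r − 1/a_t)] = 34.5302 km/s.
Δv₂ = |v_t − v_c| = |34.5302 − 26.0296| = 8.501 km/s.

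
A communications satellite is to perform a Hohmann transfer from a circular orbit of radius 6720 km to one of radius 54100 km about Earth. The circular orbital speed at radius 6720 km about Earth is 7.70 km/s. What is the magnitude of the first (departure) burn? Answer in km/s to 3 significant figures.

From the circular-orbit relation v² = μ/r at r = 6720 km: μ = v²r = (7.70)² × 6720 = 3.98429×10^5 km³/s².
The Hohmann ellipse has a_t = (r₁ + r₂)/2 = 30410 km.
On the circular orbit at r = 6720 km, v_c = √(μ/r) = 7.700 km/s.
Vis-viva on the transfer ellipse at r = 6720 km gives v_t = √[μ(2/r − 1/a_t)] = 10.27 km/s.
Δv₁ = |v_t − v_c| = |10.27 − 7.700| = 2.570 km/s.

Δv₁ = 2.57 km/s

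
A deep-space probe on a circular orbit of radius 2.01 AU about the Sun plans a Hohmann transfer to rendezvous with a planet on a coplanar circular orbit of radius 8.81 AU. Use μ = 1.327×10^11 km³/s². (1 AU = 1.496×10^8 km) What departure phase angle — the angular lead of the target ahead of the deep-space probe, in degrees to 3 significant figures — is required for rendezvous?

In km: r₁ = 2.01 × 1.496×10^8 = 3.00696×10^8 km; r₂ = 8.81 × 1.496×10^8 = 1.317976×10^9 km.
Transfer-ellipse semi-major axis a_t = (r₁ + r₂)/2 = (3.00696×10^8 + 1.317976×10^9)/2 = 8.09336×10^8 km.
The half-period of the transfer ellipse is t = π√(a_t³/μ) = 1.9857×10^8 s.
Target angular speed ω₂ = √(μ/r₂³) = 7.6133×10^-9 rad/s.
Angle swept by the target during transfer: ω₂·t = 1.5118 rad = 86.62°.
Arrival is 180° from departure on the ellipse, so φ = 180° − 86.62° = 93.4°.

φ = 93.4°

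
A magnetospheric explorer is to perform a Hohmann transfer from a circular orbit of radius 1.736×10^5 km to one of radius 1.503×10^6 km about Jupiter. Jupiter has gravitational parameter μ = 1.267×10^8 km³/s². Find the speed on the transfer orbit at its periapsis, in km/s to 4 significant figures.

v = 36.17 km/s

Semi-major axis of the transfer orbit: a_t = (1.736×10^5 + 1.503×10^6)/2 = 8.383×10^5 km.
The periapsis of the transfer ellipse is at r = 1.736×10^5 km.
From the vis-viva equation, v = √[μ(2/r − 1/a_t)] = 36.17 km/s.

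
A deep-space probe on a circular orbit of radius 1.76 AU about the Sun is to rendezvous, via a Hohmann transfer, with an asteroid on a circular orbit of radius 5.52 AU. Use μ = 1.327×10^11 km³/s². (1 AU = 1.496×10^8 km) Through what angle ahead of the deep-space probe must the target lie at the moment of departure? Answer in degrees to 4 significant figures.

φ = 83.61°

In km: r₁ = 1.76 × 1.496×10^8 = 2.63296×10^8 km; r₂ = 5.52 × 1.496×10^8 = 8.25792×10^8 km.
The Hohmann ellipse has a_t = (r₁ + r₂)/2 = 5.44544×10^8 km.
The half-period of the transfer ellipse is t = π√(a_t³/μ) = 1.0959×10^8 s.
Target angular speed ω₂ = √(μ/r₂³) = 1.5351×10^-8 rad/s.
Angle swept by the target during transfer: ω₂·t = 1.6823 rad = 96.39°.
Arrival is 180° from departure on the ellipse, so φ = 180° − 96.39° = 83.61°.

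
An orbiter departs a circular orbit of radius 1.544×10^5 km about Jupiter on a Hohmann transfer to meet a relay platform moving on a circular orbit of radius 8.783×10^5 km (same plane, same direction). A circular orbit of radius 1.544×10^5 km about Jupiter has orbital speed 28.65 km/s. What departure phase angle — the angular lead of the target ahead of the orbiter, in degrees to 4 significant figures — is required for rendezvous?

From the circular-orbit relation v² = μ/r at r = 1.544×10^5 km: μ = v²r = (28.65)² × 1.544×10^5 = 1.26735×10^8 km³/s².
Transfer-ellipse semi-major axis a_t = (r₁ + r₂)/2 = (1.544×10^5 + 8.783×10^5)/2 = 5.1635×10^5 km.
The half-period of the transfer ellipse is t = π√(a_t³/μ) = 1.0354×10^5 s.
Target angular speed ω₂ = √(μ/r₂³) = 1.3677×10^-5 rad/s.
Angle swept by the target during transfer: ω₂·t = 1.4161 rad = 81.14°.
Arrival is 180° from departure on the ellipse, so φ = 180° − 81.14° = 98.86°.

φ = 98.86°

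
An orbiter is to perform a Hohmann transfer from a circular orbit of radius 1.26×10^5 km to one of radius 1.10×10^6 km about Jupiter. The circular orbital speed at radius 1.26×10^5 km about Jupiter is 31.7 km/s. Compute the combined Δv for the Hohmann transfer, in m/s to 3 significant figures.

From the circular-orbit relation v² = μ/r at r = 1.26×10^5 km: μ = v²r = (31.7)² × 1.26×10^5 = 1.26616×10^8 km³/s².
Semi-major axis of the transfer orbit: a_t = (1.260×10^5 + 1.100×10^6)/2 = 6.130×10^5 km.
At r₁ the circular-orbit speed is v₁ = √(μ/r₁) = 31.700 km/s.
On the transfer ellipse at r₁, v² = μ(2/r − 1/a) gives v_p = √[μ(2/r₁ − 1/a_t)] = 42.464 km/s.
First burn Δv₁ = |v_p − v₁| = 10.764 km/s.
At r₂, v₂ = √(μ/r₂) = 10.7287 km/s.
Transfer-orbit speed at r₂: v_a = √[μ(2/r₂ − 1/a_t)] = 4.86411 km/s.
Second burn Δv₂ = |v₂ − v_a| = 5.8646 km/s.
Total Δv = Δv₁ + Δv₂ = 16.63 km/s.

Δv = 16600 m/s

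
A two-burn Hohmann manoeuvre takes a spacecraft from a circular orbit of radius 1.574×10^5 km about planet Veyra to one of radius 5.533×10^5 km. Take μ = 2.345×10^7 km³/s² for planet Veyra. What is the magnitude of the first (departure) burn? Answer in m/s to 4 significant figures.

Δv₁ = 3025 m/s

Semi-major axis of the transfer orbit: a_t = (1.574×10^5 + 5.533×10^5)/2 = 3.5535×10^5 km.
Circular speed at r = 1.574×10^5 km: v_c = √(μ/r) = 12.206 km/s.
Vis-viva on the transfer ellipse at r = 1.574×10^5 km gives v_t = √[μ(2/r − 1/a_t)] = 15.231 km/s.
Δv₁ = |v_t − v_c| = |15.231 − 12.206| = 3.025 km/s.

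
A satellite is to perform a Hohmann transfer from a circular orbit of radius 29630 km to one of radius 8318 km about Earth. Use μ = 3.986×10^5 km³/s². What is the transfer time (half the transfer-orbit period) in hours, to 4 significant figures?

The Hohmann ellipse has a_t = (r₁ + r₂)/2 = 18974 km.
Half the transfer-orbit period gives t = π√(a_t³/μ) = 13005.3 s.
Converting: 13005.3 s ÷ 3600 s/hour = 3.613 hours.

t = 3.613 hours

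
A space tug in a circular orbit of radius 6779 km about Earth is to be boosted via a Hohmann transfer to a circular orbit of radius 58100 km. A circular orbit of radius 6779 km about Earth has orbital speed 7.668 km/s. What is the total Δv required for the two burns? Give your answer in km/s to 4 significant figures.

Δv = 4.016 km/s

From the circular-orbit relation v² = μ/r at r = 6779 km: μ = v²r = (7.668)² × 6779 = 3.98593×10^5 km³/s².
Semi-major axis of the transfer orbit: a_t = (6779 + 58100)/2 = 32439.5 km.
At r₁ the circular-orbit speed is v₁ = √(μ/r₁) = 7.6680 km/s.
Transfer-orbit speed at r₁ (vis-viva): v_p = √[μ(2/r₁ − 1/a_t)] = 10.262 km/s.
First burn Δv₁ = |v_p − v₁| = 2.594 km/s.
Circular speed at r₂: v₂ = √(μ/r₂) = 2.619 km/s.
Transfer-orbit speed at r₂: v_a = √[μ(2/r₂ − 1/a_t)] = 1.197 km/s.
Second burn Δv₂ = |v₂ − v_a| = 1.422 km/s.
Δv = Δv₁ + Δv₂ = 2.594 + 1.422 = 4.016 km/s.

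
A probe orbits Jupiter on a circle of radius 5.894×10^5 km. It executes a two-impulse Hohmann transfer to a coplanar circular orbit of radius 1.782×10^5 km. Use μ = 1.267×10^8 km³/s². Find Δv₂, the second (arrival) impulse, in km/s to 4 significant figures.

Δv₂ = 6.379 km/s

Transfer-ellipse semi-major axis a_t = (r₁ + r₂)/2 = (5.894×10^5 + 1.782×10^5)/2 = 3.838×10^5 km.
On the circular orbit at r = 1.782×10^5 km, v_c = √(μ/r) = 26.665 km/s.
Vis-viva on the transfer ellipse at r = 1.782×10^5 km gives v_t = √[μ(2/r − 1/a_t)] = 33.044 km/s.
Δv₂ = |v_t − v_c| = |33.044 − 26.665| = 6.379 km/s.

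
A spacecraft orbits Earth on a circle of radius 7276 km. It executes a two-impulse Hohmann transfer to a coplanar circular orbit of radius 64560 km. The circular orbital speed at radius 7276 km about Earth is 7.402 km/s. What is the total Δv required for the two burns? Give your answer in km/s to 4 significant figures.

From the circular-orbit relation v² = μ/r at r = 7276 km: μ = v²r = (7.402)² × 7276 = 3.98649×10^5 km³/s².
Semi-major axis of the transfer orbit: a_t = (7276 + 64560)/2 = 35918 km.
At r₁ the circular-orbit speed is v₁ = √(μ/r₁) = 7.4020 km/s.
On the transfer ellipse at r₁, vis-viva gives v_p = √[μ(2/r₁ − 1/a_t)] = 9.9237 km/s.
First burn Δv₁ = |v_p − v₁| = 2.5217 km/s.
At r₂, v₂ = √(μ/r₂) = 2.4849 km/s.
Transfer-orbit speed at r₂: v_a = √[μ(2/r₂ − 1/a_t)] = 1.1184 km/s.
Second burn Δv₂ = |v₂ − v_a| = 1.3665 km/s.
Δv = Δv₁ + Δv₂ = 2.5217 + 1.3665 = 3.888 km/s.

Δv = 3.888 km/s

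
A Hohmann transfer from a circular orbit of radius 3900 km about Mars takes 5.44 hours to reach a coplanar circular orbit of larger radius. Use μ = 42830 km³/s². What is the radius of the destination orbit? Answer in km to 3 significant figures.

r₂ = 19800 km

Transfer time t = 5.44 hours = 19584 s, and t = π√(a_t³/μ).
So a_t = (μ t²/π²)^(1/3) = (42830 × (19584)² / π²)^(1/3) = 11851 km.
Since a_t = (r₁ + r₂)/2, r₂ = 2a_t − r₁ = 2×11851 − 3900 = 19802 km.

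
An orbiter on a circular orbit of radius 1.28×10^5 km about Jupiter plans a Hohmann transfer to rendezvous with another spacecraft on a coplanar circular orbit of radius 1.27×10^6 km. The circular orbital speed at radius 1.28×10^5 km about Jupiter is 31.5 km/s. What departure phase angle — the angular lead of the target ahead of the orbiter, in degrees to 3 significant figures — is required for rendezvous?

φ = 107°

From the circular-orbit relation v² = μ/r at r = 1.28×10^5 km: μ = v²r = (31.5)² × 1.28×10^5 = 1.27008×10^8 km³/s².
Transfer-ellipse semi-major axis a_t = (r₁ + r₂)/2 = (1.280×10^5 + 1.270×10^6)/2 = 6.990×10^5 km.
Transfer time t = π√(a_t³/μ) = 1.6291×10^5 s.
Target angular speed ω₂ = √(μ/r₂³) = 7.8743×10^-6 rad/s.
Angle swept by the target during transfer: ω₂·t = 1.2828 rad = 73.499°.
Arrival is 180° from departure on the ellipse, so φ = 180° − 73.499° = 107°.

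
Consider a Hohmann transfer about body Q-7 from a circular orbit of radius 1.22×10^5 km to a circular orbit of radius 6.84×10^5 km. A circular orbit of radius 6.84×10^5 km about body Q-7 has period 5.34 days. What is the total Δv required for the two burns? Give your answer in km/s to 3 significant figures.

From Kepler's third law T² = 4π²r³/μ at r = 6.84×10^5 km, T = 5.34 days = 5.34 × 86400 s = 4.61376×10^5 s: μ = 4π²r³/T² = 5.93496×10^7 km³/s².
The Hohmann ellipse has a_t = (r₁ + r₂)/2 = 4.030×10^5 km.
Circular speed at r₁: v₁ = √(μ/r₁) = √(5.93496×10^7/1.220×10^5) = 22.05612 km/s.
On the transfer ellipse at r₁, vis-viva gives v_p = √[μ(2/r₁ − 1/a_t)] = 28.73457 km/s.
First burn Δv₁ = |v_p − v₁| = 6.678 km/s.
At r₂, v₂ = √(μ/r₂) = 9.315 km/s.
Transfer-orbit speed at r₂: v_a = √[μ(2/r₂ − 1/a_t)] = 5.125 km/s.
Second burn Δv₂ = |v₂ − v_a| = 4.190 km/s.
Δv = Δv₁ + Δv₂ = 6.678 + 4.190 = 10.87 km/s.

Δv = 10.9 km/s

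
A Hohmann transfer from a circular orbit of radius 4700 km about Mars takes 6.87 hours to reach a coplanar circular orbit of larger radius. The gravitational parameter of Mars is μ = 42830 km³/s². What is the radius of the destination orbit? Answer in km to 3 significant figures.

Transfer time t = 6.87 hours = 24732 s, and t = π√(a_t³/μ).
So a_t = (μ t²/π²)^(1/3) = (42830 × (24732)² / π²)^(1/3) = 13846 km.
Since a_t = (r₁ + r₂)/2, r₂ = 2a_t − r₁ = 2×13846 − 4700 = 22992 km.

r₂ = 23000 km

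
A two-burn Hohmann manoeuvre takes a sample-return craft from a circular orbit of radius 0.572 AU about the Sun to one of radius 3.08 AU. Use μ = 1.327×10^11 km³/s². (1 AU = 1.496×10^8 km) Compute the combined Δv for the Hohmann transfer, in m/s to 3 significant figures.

Δv = 19200 m/s

In km: r₁ = 0.572 × 1.496×10^8 = 8.55712×10^7 km; r₂ = 3.08 × 1.496×10^8 = 4.60768×10^8 km.
Transfer-ellipse semi-major axis a_t = (r₁ + r₂)/2 = (8.55712×10^7 + 4.60768×10^8)/2 = 2.731696×10^8 km.
Circular speed at r₁: v₁ = √(μ/r₁) = √(1.327×10^11/8.55712×10^7) = 39.3796 km/s.
On the transfer ellipse at r₁, vis-viva gives v_p = √[μ(2/r₁ − 1/a_t)] = 51.1442 km/s.
First burn Δv₁ = |v_p − v₁| = 11.765 km/s.
At r₂, v₂ = √(μ/r₂) = 16.9705 km/s.
Transfer-orbit speed at r₂: v_a = √[μ(2/r₂ − 1/a_t)] = 9.49821 km/s.
Second burn Δv₂ = |v₂ − v_a| = 7.4723 km/s.
Total Δv = Δv₁ + Δv₂ = 19.24 km/s.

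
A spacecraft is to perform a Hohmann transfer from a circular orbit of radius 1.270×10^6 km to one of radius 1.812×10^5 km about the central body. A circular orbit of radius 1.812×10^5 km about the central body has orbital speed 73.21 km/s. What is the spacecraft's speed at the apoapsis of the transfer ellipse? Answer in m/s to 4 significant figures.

From the circular-orbit relation v² = μ/r at r = 1.812×10^5 km: μ = v²r = (73.21)² × 1.812×10^5 = 9.71178×10^8 km³/s².
The Hohmann ellipse has a_t = (r₁ + r₂)/2 = 7.256×10^5 km.
At apoapsis, r = 1.270×10^6 km.
From the vis-viva equation, v = √[μ(2/r − 1/a_t)] = 13.82 km/s.

v = 13820 m/s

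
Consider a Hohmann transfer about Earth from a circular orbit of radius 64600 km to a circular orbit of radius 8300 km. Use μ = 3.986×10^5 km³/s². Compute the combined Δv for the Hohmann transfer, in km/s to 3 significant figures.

The Hohmann ellipse has a_t = (r₁ + r₂)/2 = 36450 km.
At r₁ the circular-orbit speed is v₁ = √(μ/r₁) = 2.4840 km/s.
On the transfer ellipse at r₁, vis-viva gives v_a = √[μ(2/r₁ − 1/a_t)] = 1.1853 km/s.
First burn Δv₁ = |v_a − v₁| = 1.2987 km/s.
At r₂, v₂ = √(μ/r₂) = 6.92994 km/s.
Transfer-orbit speed at r₂: v_p = √[μ(2/r₂ − 1/a_t)] = 9.22565 km/s.
Second burn Δv₂ = |v₂ − v_p| = 2.2957 km/s.
Total Δv = Δv₁ + Δv₂ = 3.594 km/s.

Δv = 3.59 km/s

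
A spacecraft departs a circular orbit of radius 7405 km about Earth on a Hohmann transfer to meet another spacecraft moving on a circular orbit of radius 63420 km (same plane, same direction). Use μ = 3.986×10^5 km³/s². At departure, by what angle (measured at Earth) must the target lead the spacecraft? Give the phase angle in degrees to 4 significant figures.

φ = 104.9°

The Hohmann ellipse has a_t = (r₁ + r₂)/2 = 35412.5 km.
Transfer time t = π√(a_t³/μ) = 33160 s.
Target angular speed ω₂ = √(μ/r₂³) = 3.953×10^-5 rad/s.
Angle swept by the target during transfer: ω₂·t = 1.3108 rad = 75.10°.
Arrival is 180° from departure on the ellipse, so φ = 180° − 75.10° = 104.9°.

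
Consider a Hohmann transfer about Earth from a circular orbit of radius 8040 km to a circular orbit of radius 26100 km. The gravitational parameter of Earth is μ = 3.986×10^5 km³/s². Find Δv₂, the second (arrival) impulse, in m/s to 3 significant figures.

Δv₂ = 1230 m/s

Transfer-ellipse semi-major axis a_t = (r₁ + r₂)/2 = (8040 + 26100)/2 = 17070 km.
On the circular orbit at r = 26100 km, v_c = √(μ/r) = 3.908 km/s.
Vis-viva on the transfer ellipse at r = 26100 km gives v_t = √[μ(2/r − 1/a_t)] = 2.682 km/s.
Δv₂ = |v_t − v_c| = |2.682 − 3.908| = 1.226 km/s.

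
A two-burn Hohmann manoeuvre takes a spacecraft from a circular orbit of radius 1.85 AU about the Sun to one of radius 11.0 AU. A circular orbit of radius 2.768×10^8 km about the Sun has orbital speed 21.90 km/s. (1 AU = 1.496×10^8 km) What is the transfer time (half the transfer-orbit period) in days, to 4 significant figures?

From the circular-orbit relation v² = μ/r at r = 2.768×10^8 km: μ = v²r = (21.90)² × 2.768×10^8 = 1.32756×10^11 km³/s².
In km: r₁ = 1.85 × 1.496×10^8 = 2.7676×10^8 km; r₂ = 11.0 × 1.496×10^8 = 1.6456×10^9 km.
The Hohmann ellipse has a_t = (r₁ + r₂)/2 = 9.6118×10^8 km.
By Kepler's third law the transfer-orbit period is T = 2π√(a_t³/μ), so t = T/2 = 2.5694×10^8 s.
Converting: 2.5694×10^8 s ÷ 86400 s/day = 2974 days.

t = 2974 days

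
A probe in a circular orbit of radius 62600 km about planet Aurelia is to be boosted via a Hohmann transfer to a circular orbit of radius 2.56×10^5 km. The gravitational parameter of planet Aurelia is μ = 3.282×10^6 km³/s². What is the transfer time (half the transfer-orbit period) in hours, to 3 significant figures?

Semi-major axis of the transfer orbit: a_t = (62600 + 2.560×10^5)/2 = 1.593×10^5 km.
Half the transfer-orbit period gives t = π√(a_t³/μ) = 1.103×10^5 s.
Converting: 1.103×10^5 s ÷ 3600 s/hour = 30.6 hours.

t = 30.6 hours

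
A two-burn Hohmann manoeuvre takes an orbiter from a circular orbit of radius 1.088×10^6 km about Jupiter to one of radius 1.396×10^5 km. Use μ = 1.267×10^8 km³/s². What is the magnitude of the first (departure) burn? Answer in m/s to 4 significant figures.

The Hohmann ellipse has a_t = (r₁ + r₂)/2 = 6.138×10^5 km.
On the circular orbit at r = 1.088×10^6 km, v_c = √(μ/r) = 10.791 km/s.
Transfer-orbit speed at the same r (vis-viva, a = a_t): v_t = √[μ(2/r − 1/a_t)] = 5.1464 km/s.
Δv₁ = |v_t − v_c| = |5.1464 − 10.791| = 5.645 km/s.

Δv₁ = 5645 m/s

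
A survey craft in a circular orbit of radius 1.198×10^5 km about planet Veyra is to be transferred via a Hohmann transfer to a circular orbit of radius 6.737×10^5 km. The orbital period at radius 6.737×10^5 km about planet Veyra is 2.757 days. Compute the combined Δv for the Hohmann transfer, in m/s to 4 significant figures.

Δv = 20780 m/s

From Kepler's third law T² = 4π²r³/μ at r = 6.737×10^5 km, T = 2.757 days = 2.757 × 86400 s = 2.382048×10^5 s: μ = 4π²r³/T² = 2.12745×10^8 km³/s².
Transfer-ellipse semi-major axis a_t = (r₁ + r₂)/2 = (1.198×10^5 + 6.737×10^5)/2 = 3.9675×10^5 km.
At r₁ the circular-orbit speed is v₁ = √(μ/r₁) = 42.141 km/s.
On the transfer ellipse at r₁, vis-viva gives v_p = √[μ(2/r₁ − 1/a_t)] = 54.913 km/s.
First burn Δv₁ = |v_p − v₁| = 12.772 km/s.
Circular speed at r₂: v₂ = √(μ/r₂) = 17.77035 km/s.
Transfer-orbit speed at r₂: v_a = √[μ(2/r₂ − 1/a_t)] = 9.764856 km/s.
Second burn Δv₂ = |v₂ − v_a| = 8.0055 km/s.
Δv = Δv₁ + Δv₂ = 12.772 + 8.0055 = 20.78 km/s.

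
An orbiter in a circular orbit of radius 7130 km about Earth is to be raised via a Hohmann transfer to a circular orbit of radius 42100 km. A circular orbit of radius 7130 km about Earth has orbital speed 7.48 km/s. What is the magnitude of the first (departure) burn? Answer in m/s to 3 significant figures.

From the circular-orbit relation v² = μ/r at r = 7130 km: μ = v²r = (7.48)² × 7130 = 3.98926×10^5 km³/s².
Transfer-ellipse semi-major axis a_t = (r₁ + r₂)/2 = (7130 + 42100)/2 = 24615 km.
Circular speed at r = 7130 km: v_c = √(μ/r) = 7.480 km/s.
Vis-viva on the transfer ellipse at r = 7130 km gives v_t = √[μ(2/r − 1/a_t)] = 9.782 km/s.
Δv₁ = |v_t − v_c| = |9.782 − 7.480| = 2.302 km/s.

Δv₁ = 2300 m/s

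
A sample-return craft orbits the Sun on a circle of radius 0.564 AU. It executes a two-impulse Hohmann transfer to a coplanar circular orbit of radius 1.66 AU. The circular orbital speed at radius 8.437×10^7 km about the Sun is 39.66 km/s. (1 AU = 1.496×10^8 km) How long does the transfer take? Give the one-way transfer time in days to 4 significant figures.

t = 214.2 days

From the circular-orbit relation v² = μ/r at r = 8.437×10^7 km: μ = v²r = (39.66)² × 8.437×10^7 = 1.32707×10^11 km³/s².
In km: r₁ = 0.564 × 1.496×10^8 = 8.43744×10^7 km; r₂ = 1.66 × 1.496×10^8 = 2.48336×10^8 km.
Semi-major axis of the transfer orbit: a_t = (8.43744×10^7 + 2.48336×10^8)/2 = 1.663552×10^8 km.
Transfer time t = π√(a_t³/μ) = π√((1.663552×10^8)³ / 1.32707×10^11) = 1.8504×10^7 s.
Converting: 1.8504×10^7 s ÷ 86400 s/day = 214.2 days.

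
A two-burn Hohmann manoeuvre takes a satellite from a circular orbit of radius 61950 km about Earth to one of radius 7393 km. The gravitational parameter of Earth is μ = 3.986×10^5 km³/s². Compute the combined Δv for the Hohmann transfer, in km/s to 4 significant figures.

Transfer-ellipse semi-major axis a_t = (r₁ + r₂)/2 = (61950 + 7393)/2 = 34671.5 km.
Circular speed at r₁: v₁ = √(μ/r₁) = √(3.986×10^5/61950) = 2.5366 km/s.
Transfer-orbit speed at r₁ (vis-viva): v_a = √[μ(2/r₁ − 1/a_t)] = 1.1713 km/s.
First burn Δv₁ = |v_a − v₁| = 1.3653 km/s.
At r₂, v₂ = √(μ/r₂) = 7.34274 km/s.
Transfer-orbit speed at r₂: v_p = √[μ(2/r₂ − 1/a_t)] = 9.81505 km/s.
Second burn Δv₂ = |v₂ − v_p| = 2.4723 km/s.
Δv = Δv₁ + Δv₂ = 1.3653 + 2.4723 = 3.838 km/s.

Δv = 3.838 km/s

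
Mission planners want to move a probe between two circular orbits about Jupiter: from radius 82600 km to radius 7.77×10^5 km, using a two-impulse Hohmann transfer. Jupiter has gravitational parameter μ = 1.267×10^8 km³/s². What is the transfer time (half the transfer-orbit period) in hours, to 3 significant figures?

Semi-major axis of the transfer orbit: a_t = (82600 + 7.770×10^5)/2 = 4.298×10^5 km.
Transfer time t = π√(a_t³/μ) = π√((4.298×10^5)³ / 1.267×10^8) = 78640 s.
Converting: 78640 s ÷ 3600 s/hour = 21.8 hours.

t = 21.8 hours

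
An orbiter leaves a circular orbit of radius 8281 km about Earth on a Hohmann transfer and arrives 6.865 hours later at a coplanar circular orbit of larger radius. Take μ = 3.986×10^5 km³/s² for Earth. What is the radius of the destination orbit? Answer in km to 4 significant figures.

Transfer time t = 6.865 hours = 24714 s, and t = π√(a_t³/μ).
So a_t = (μ t²/π²)^(1/3) = (3.986×10^5 × (24714)² / π²)^(1/3) = 29110 km.
Since a_t = (r₁ + r₂)/2, r₂ = 2a_t − r₁ = 2×29110 − 8281 = 49939 km.

r₂ = 49940 km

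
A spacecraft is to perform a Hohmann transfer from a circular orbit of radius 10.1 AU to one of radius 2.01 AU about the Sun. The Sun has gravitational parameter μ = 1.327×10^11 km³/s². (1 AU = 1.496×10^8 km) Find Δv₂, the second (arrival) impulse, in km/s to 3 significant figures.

Δv₂ = 6.12 km/s

In km: r₁ = 10.1 × 1.496×10^8 = 1.51096×10^9 km; r₂ = 2.01 × 1.496×10^8 = 3.00696×10^8 km.
The Hohmann ellipse has a_t = (r₁ + r₂)/2 = 9.05828×10^8 km.
Circular speed at r = 3.00696×10^8 km: v_c = √(μ/r) = 21.0074 km/s.
Vis-viva on the transfer ellipse at r = 3.00696×10^8 km gives v_t = √[μ(2/r − 1/a_t)] = 27.1316 km/s.
Δv₂ = |v_t − v_c| = |27.1316 − 21.0074| = 6.124 km/s.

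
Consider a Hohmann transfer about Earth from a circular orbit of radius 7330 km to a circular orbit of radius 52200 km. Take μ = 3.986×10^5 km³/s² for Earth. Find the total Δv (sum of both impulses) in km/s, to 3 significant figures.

Δv = 3.78 km/s

Transfer-ellipse semi-major axis a_t = (r₁ + r₂)/2 = (7330 + 52200)/2 = 29765 km.
Circular speed at r₁: v₁ = √(μ/r₁) = √(3.986×10^5/7330) = 7.3742 km/s.
Transfer-orbit speed at r₁ (vis-viva equation): v_p = √[μ(2/r₁ − 1/a_t)] = 9.7656 km/s.
First burn Δv₁ = |v_p − v₁| = 2.391 km/s.
At r₂, v₂ = √(μ/r₂) = 2.763 km/s.
Transfer-orbit speed at r₂: v_a = √[μ(2/r₂ − 1/a_t)] = 1.371 km/s.
Second burn Δv₂ = |v₂ − v_a| = 1.392 km/s.
Δv = Δv₁ + Δv₂ = 2.391 + 1.392 = 3.783 km/s.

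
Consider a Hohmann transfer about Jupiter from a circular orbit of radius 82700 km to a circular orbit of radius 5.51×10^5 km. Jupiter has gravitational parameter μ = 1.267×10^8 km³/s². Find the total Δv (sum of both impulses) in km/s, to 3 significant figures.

Δv = 19.9 km/s

Semi-major axis of the transfer orbit: a_t = (82700 + 5.510×10^5)/2 = 3.1685×10^5 km.
At r₁ the circular-orbit speed is v₁ = √(μ/r₁) = 39.1413 km/s.
On the transfer ellipse at r₁, vis-viva gives v_p = √[μ(2/r₁ − 1/a_t)] = 51.6160 km/s.
First burn Δv₁ = |v_p − v₁| = 12.47 km/s.
Circular speed at r₂: v₂ = √(μ/r₂) = 15.164 km/s.
Transfer-orbit speed at r₂: v_a = √[μ(2/r₂ − 1/a_t)] = 7.7471 km/s.
Second burn Δv₂ = |v₂ − v_a| = 7.417 km/s.
Δv = Δv₁ + Δv₂ = 12.47 + 7.417 = 19.89 km/s.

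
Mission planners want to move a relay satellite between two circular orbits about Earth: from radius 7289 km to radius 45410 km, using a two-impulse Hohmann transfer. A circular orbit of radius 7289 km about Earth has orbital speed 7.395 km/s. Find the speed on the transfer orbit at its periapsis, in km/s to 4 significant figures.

From the circular-orbit relation v² = μ/r at r = 7289 km: μ = v²r = (7.395)² × 7289 = 3.98606×10^5 km³/s².
Semi-major axis of the transfer orbit: a_t = (7289 + 45410)/2 = 26349.5 km.
The periapsis of the transfer ellipse is at r = 7289 km.
Vis-viva: v = √[μ(2/r − 1/a_t)] = √[3.98606×10^5 × (2/7289 − 1/26349.5)] = 9.708 km/s.

v = 9.708 km/s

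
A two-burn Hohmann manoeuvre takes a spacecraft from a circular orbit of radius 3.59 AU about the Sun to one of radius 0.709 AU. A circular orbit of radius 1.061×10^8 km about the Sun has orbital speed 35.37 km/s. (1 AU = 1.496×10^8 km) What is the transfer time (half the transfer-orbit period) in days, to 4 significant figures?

From the circular-orbit relation v² = μ/r at r = 1.061×10^8 km: μ = v²r = (35.37)² × 1.061×10^8 = 1.32735×10^11 km³/s².
In km: r₁ = 3.59 × 1.496×10^8 = 5.37064×10^8 km; r₂ = 0.709 × 1.496×10^8 = 1.060664×10^8 km.
The Hohmann ellipse has a_t = (r₁ + r₂)/2 = 3.215652×10^8 km.
Transfer time t = π√(a_t³/μ) = π√((3.215652×10^8)³ / 1.32735×10^11) = 4.972×10^7 s.
Converting: 4.972×10^7 s ÷ 86400 s/day = 575.5 days.

t = 575.5 days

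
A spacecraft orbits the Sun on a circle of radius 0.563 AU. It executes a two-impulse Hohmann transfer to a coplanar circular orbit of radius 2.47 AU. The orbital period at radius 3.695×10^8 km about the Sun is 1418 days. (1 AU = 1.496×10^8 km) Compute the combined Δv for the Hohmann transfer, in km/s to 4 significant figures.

Δv = 18.37 km/s

From Kepler's third law T² = 4π²r³/μ at r = 3.695×10^8 km, T = 1418 days = 1418 × 86400 s = 1.225152×10^8 s: μ = 4π²r³/T² = 1.32685×10^11 km³/s².
In km: r₁ = 0.563 × 1.496×10^8 = 8.42248×10^7 km; r₂ = 2.47 × 1.496×10^8 = 3.69512×10^8 km.
Transfer-ellipse semi-major axis a_t = (r₁ + r₂)/2 = (8.42248×10^7 + 3.69512×10^8)/2 = 2.268684×10^8 km.
At r₁ the circular-orbit speed is v₁ = √(μ/r₁) = 39.691 km/s.
On the transfer ellipse at r₁, vis-viva equation gives v_p = √[μ(2/r₁ − 1/a_t)] = 50.655 km/s.
First burn Δv₁ = |v_p − v₁| = 10.964 km/s.
Circular speed at r₂: v₂ = √(μ/r₂) = 18.9495 km/s.
Transfer-orbit speed at r₂: v_a = √[μ(2/r₂ − 1/a_t)] = 11.5460 km/s.
Second burn Δv₂ = |v₂ − v_a| = 7.4035 km/s.
Δv = Δv₁ + Δv₂ = 10.964 + 7.4035 = 18.37 km/s.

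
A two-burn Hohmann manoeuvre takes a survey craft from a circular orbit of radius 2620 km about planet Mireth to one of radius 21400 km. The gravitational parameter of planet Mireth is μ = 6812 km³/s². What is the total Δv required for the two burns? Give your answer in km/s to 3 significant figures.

Semi-major axis of the transfer orbit: a_t = (2620 + 21400)/2 = 12010 km.
Circular speed at r₁: v₁ = √(μ/r₁) = √(6812/2620) = 1.6125 km/s.
Transfer-orbit speed at r₁ (vis-viva equation): v_p = √[μ(2/r₁ − 1/a_t)] = 2.1524 km/s.
First burn Δv₁ = |v_p − v₁| = 0.5399 km/s.
Circular speed at r₂: v₂ = √(μ/r₂) = 0.5642 km/s.
Transfer-orbit speed at r₂: v_a = √[μ(2/r₂ − 1/a_t)] = 0.2635 km/s.
Second burn Δv₂ = |v₂ − v_a| = 0.3007 km/s.
Total Δv = Δv₁ + Δv₂ = 0.8406 km/s.

Δv = 0.841 km/s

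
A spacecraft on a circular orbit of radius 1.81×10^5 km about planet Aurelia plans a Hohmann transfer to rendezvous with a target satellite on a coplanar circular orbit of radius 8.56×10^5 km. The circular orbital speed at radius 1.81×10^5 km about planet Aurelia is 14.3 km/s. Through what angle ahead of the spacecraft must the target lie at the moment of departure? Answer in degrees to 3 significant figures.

φ = 95.1°

From the circular-orbit relation v² = μ/r at r = 1.81×10^5 km: μ = v²r = (14.3)² × 1.81×10^5 = 3.70127×10^7 km³/s².
Transfer-ellipse semi-major axis a_t = (r₁ + r₂)/2 = (1.810×10^5 + 8.560×10^5)/2 = 5.185×10^5 km.
Transfer time t = π√(a_t³/μ) = 1.928×10^5 s.
Target angular speed ω₂ = √(μ/r₂³) = 7.682×10^-6 rad/s.
Angle swept by the target during transfer: ω₂·t = 1.481 rad = 84.86°.
The spacecraft traverses 180° on the transfer ellipse, so the target must lead by 180° − 84.86° = 95.1°.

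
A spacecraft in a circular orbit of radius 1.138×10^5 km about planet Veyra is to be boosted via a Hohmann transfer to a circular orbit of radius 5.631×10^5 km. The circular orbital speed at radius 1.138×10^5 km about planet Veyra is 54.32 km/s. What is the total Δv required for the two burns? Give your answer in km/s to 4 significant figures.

Δv = 26.01 km/s

From the circular-orbit relation v² = μ/r at r = 1.138×10^5 km: μ = v²r = (54.32)² × 1.138×10^5 = 3.35785×10^8 km³/s².
Transfer-ellipse semi-major axis a_t = (r₁ + r₂)/2 = (1.138×10^5 + 5.631×10^5)/2 = 3.3845×10^5 km.
Circular speed at r₁: v₁ = √(μ/r₁) = √(3.35785×10^8/1.138×10^5) = 54.32 km/s.
Transfer-orbit speed at r₁ (vis-viva equation): v_p = √[μ(2/r₁ − 1/a_t)] = 70.07 km/s.
First burn Δv₁ = |v_p − v₁| = 15.75 km/s.
Circular speed at r₂: v₂ = √(μ/r₂) = 24.42 km/s.
Transfer-orbit speed at r₂: v_a = √[μ(2/r₂ − 1/a_t)] = 14.16 km/s.
Second burn Δv₂ = |v₂ − v_a| = 10.26 km/s.
Δv = Δv₁ + Δv₂ = 15.75 + 10.26 = 26.01 km/s.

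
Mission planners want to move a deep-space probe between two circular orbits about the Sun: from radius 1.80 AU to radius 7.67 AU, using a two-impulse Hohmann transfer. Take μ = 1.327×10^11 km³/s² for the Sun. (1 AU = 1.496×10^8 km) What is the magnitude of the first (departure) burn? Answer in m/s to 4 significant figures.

Δv₁ = 6054 m/s

In km: r₁ = 1.80 × 1.496×10^8 = 2.6928×10^8 km; r₂ = 7.67 × 1.496×10^8 = 1.147432×10^9 km.
The Hohmann ellipse has a_t = (r₁ + r₂)/2 = 7.08356×10^8 km.
Circular speed at r = 2.6928×10^8 km: v_c = √(μ/r) = 22.199 km/s.
Transfer-orbit speed at the same r (vis-viva, a = a_t): v_t = √[μ(2/r − 1/a_t)] = 28.253 km/s.
Δv₁ = |v_t − v_c| = |28.253 − 22.199| = 6.054 km/s.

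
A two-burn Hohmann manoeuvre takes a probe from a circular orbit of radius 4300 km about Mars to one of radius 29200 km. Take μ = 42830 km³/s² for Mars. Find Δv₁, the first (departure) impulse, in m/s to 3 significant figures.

Semi-major axis of the transfer orbit: a_t = (4300 + 29200)/2 = 16750 km.
On the circular orbit at r = 4300 km, v_c = √(μ/r) = 3.156 km/s.
Transfer-orbit speed at the same r (vis-viva, a = a_t): v_t = √[μ(2/r − 1/a_t)] = 4.167 km/s.
Δv₁ = |v_t − v_c| = |4.167 − 3.156| = 1.011 km/s.

Δv₁ = 1010 m/s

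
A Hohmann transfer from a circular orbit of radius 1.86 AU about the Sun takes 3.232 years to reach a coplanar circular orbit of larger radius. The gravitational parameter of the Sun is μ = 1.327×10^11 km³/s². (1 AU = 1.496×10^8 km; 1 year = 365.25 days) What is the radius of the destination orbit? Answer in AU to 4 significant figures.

r₂ = 5.080 AU

In km: r₁ = 1.86 × 1.496×10^8 = 2.78256×10^8 km.
Transfer time t = 3.232 years × 365.25 × 86400 s = 1.019941632×10^8 s, and t = π√(a_t³/μ).
So a_t = (μ t²/π²)^(1/3) = (1.327×10^11 × (1.019941632×10^8)² / π²)^(1/3) = 5.1909×10^8 km.
Since a_t = (r₁ + r₂)/2, r₂ = 2a_t − r₁ = 2×5.1909×10^8 − 2.78256×10^8 = 7.59924×10^8 km.
In AU: r₂ = 7.59924×10^8 / 1.496×10^8 = 5.080 AU.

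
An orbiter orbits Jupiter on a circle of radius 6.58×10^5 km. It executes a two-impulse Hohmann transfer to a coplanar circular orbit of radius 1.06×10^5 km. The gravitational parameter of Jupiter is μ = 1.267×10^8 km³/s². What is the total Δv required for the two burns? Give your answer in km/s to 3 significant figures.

Δv = 17.4 km/s

Semi-major axis of the transfer orbit: a_t = (6.580×10^5 + 1.060×10^5)/2 = 3.820×10^5 km.
At r₁ the circular-orbit speed is v₁ = √(μ/r₁) = 13.8764 km/s.
On the transfer ellipse at r₁, vis-viva equation gives v_a = √[μ(2/r₁ − 1/a_t)] = 7.30965 km/s.
First burn Δv₁ = |v_a − v₁| = 6.567 km/s.
Circular speed at r₂: v₂ = √(μ/r₂) = 34.573 km/s.
Transfer-orbit speed at r₂: v_p = √[μ(2/r₂ − 1/a_t)] = 45.375 km/s.
Second burn Δv₂ = |v₂ − v_p| = 10.80 km/s.
Δv = Δv₁ + Δv₂ = 6.567 + 10.80 = 17.37 km/s.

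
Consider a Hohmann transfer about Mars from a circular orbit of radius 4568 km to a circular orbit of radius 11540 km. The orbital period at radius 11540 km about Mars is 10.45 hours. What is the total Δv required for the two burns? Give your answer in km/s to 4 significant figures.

From Kepler's third law T² = 4π²r³/μ at r = 11540 km, T = 10.45 hours = 10.45 × 3600 s = 37620 s: μ = 4π²r³/T² = 42868.6 km³/s².
Transfer-ellipse semi-major axis a_t = (r₁ + r₂)/2 = (4568 + 11540)/2 = 8054 km.
At r₁ the circular-orbit speed is v₁ = √(μ/r₁) = 3.0634 km/s.
On the transfer ellipse at r₁, vis-viva equation gives v_p = √[μ(2/r₁ − 1/a_t)] = 3.6669 km/s.
First burn Δv₁ = |v_p − v₁| = 0.6035 km/s.
Circular speed at r₂: v₂ = √(μ/r₂) = 1.9274 km/s.
Transfer-orbit speed at r₂: v_a = √[μ(2/r₂ − 1/a_t)] = 1.4515 km/s.
Second burn Δv₂ = |v₂ − v_a| = 0.4759 km/s.
Δv = Δv₁ + Δv₂ = 0.6035 + 0.4759 = 1.079 km/s.

Δv = 1.079 km/s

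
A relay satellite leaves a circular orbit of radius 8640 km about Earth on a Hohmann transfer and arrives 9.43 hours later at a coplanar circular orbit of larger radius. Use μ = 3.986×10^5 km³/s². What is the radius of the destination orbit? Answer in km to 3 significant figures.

Transfer time t = 9.43 hours = 33948 s, and t = π√(a_t³/μ).
So a_t = (μ t²/π²)^(1/3) = (3.986×10^5 × (33948)² / π²)^(1/3) = 35971 km.
Since a_t = (r₁ + r₂)/2, r₂ = 2a_t − r₁ = 2×35971 − 8640 = 63302 km.

r₂ = 63300 km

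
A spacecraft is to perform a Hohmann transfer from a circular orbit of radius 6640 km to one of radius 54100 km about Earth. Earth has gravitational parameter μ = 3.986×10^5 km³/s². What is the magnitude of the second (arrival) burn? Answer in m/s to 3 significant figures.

Semi-major axis of the transfer orbit: a_t = (6640 + 54100)/2 = 30370 km.
Circular speed at r = 54100 km: v_c = √(μ/r) = 2.714 km/s.
Transfer-orbit speed at the same r (vis-viva, a = a_t): v_t = √[μ(2/r − 1/a_t)] = 1.269 km/s.
Δv₂ = |v_t − v_c| = |1.269 − 2.714| = 1.445 km/s.

Δv₂ = 1450 m/s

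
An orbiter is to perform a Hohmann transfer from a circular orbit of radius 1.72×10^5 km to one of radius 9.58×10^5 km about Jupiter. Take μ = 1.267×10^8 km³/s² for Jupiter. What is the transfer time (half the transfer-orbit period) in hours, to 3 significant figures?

t = 32.9 hours

The Hohmann ellipse has a_t = (r₁ + r₂)/2 = 5.650×10^5 km.
By Kepler's third law the transfer-orbit period is T = 2π√(a_t³/μ), so t = T/2 = 1.185×10^5 s.
Converting: 1.185×10^5 s ÷ 3600 s/hour = 32.9 hours.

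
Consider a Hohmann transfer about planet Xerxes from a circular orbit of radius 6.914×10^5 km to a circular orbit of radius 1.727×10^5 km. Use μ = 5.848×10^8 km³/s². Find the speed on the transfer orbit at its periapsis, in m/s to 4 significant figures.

v = 73610 m/s

Transfer-ellipse semi-major axis a_t = (r₁ + r₂)/2 = (6.914×10^5 + 1.727×10^5)/2 = 4.3205×10^5 km.
At periapsis, r = 1.727×10^5 km.
Vis-viva: v = √[μ(2/r − 1/a_t)] = √[5.848×10^8 × (2/1.727×10^5 − 1/4.3205×10^5)] = 73.61 km/s.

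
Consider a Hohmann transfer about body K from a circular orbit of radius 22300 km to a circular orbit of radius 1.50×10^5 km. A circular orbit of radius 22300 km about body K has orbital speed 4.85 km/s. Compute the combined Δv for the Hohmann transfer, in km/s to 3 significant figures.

From the circular-orbit relation v² = μ/r at r = 22300 km: μ = v²r = (4.85)² × 22300 = 5.24552×10^5 km³/s².
The Hohmann ellipse has a_t = (r₁ + r₂)/2 = 86150 km.
At r₁ the circular-orbit speed is v₁ = √(μ/r₁) = 4.8500 km/s.
Transfer-orbit speed at r₁ (vis-viva equation): v_p = √[μ(2/r₁ − 1/a_t)] = 6.3997 km/s.
First burn Δv₁ = |v_p − v₁| = 1.5497 km/s.
At r₂, v₂ = √(μ/r₂) = 1.87003 km/s.
Transfer-orbit speed at r₂: v_a = √[μ(2/r₂ − 1/a_t)] = 0.951422 km/s.
Second burn Δv₂ = |v₂ − v_a| = 0.91861 km/s.
Δv = Δv₁ + Δv₂ = 1.5497 + 0.91861 = 2.468 km/s.

Δv = 2.47 km/s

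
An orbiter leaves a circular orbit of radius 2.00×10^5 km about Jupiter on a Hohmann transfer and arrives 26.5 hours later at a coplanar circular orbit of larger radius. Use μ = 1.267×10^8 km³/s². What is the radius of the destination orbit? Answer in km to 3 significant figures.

Transfer time t = 26.5 hours = 95400 s, and t = π√(a_t³/μ).
So a_t = (μ t²/π²)^(1/3) = (1.267×10^8 × (95400)² / π²)^(1/3) = 4.8887×10^5 km.
Since a_t = (r₁ + r₂)/2, r₂ = 2a_t − r₁ = 2×4.8887×10^5 − 2.000×10^5 = 7.7774×10^5 km.

r₂ = 7.78×10^5 km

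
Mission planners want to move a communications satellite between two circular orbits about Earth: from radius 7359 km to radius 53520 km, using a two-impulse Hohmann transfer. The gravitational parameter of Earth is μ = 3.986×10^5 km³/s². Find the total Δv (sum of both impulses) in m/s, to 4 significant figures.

The Hohmann ellipse has a_t = (r₁ + r₂)/2 = 30439.5 km.
Circular speed at r₁: v₁ = √(μ/r₁) = √(3.986×10^5/7359) = 7.360 km/s.
Transfer-orbit speed at r₁ (v² = μ(2/r − 1/a)): v_p = √[μ(2/r₁ − 1/a_t)] = 9.759 km/s.
First burn Δv₁ = |v_p − v₁| = 2.399 km/s.
Circular speed at r₂: v₂ = √(μ/r₂) = 2.729 km/s.
Transfer-orbit speed at r₂: v_a = √[μ(2/r₂ − 1/a_t)] = 1.342 km/s.
Second burn Δv₂ = |v₂ − v_a| = 1.387 km/s.
Total Δv = Δv₁ + Δv₂ = 3.786 km/s.

Δv = 3786 m/s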